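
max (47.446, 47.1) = 47.446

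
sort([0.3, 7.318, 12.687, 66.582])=[0.3, 7.318, 12.687, 66.582]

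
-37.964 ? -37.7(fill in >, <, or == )<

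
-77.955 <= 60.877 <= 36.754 False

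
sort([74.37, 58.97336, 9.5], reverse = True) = [74.37, 58.97336, 9.5]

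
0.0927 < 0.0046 False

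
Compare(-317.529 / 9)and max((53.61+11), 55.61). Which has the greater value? max((53.61+11), 55.61)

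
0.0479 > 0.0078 True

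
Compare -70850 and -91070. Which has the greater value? -70850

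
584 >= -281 True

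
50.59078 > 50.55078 True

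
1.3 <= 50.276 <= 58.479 True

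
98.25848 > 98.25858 False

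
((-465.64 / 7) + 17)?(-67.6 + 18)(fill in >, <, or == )>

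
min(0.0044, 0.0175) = 0.0044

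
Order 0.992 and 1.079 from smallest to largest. 0.992,1.079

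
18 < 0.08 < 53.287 False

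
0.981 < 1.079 True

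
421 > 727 False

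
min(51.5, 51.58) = 51.5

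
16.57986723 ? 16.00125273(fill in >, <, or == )>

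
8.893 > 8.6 True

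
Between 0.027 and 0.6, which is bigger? 0.6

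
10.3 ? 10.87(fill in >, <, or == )<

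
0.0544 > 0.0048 True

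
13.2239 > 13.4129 False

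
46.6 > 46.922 False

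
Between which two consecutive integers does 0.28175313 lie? 0 and 1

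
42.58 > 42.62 False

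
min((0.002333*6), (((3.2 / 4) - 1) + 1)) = 0.013998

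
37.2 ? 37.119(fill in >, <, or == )>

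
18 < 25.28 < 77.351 True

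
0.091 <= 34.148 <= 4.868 False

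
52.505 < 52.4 False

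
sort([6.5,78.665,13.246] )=[6.5,13.246,78.665]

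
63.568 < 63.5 False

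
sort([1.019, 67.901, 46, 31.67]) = [1.019, 31.67, 46, 67.901]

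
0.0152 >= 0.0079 True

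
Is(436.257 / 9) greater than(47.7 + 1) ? No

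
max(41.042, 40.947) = 41.042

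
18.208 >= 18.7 False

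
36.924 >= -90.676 True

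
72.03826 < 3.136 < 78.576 False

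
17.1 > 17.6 False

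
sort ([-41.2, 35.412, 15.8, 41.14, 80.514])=[-41.2, 15.8, 35.412, 41.14, 80.514]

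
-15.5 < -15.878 False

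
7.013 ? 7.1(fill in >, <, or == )<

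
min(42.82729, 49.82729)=42.82729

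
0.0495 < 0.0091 False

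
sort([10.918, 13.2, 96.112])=[10.918, 13.2, 96.112]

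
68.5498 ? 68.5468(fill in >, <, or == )>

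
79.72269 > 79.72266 True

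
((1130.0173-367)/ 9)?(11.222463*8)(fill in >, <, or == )<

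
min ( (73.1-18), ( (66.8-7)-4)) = 55.1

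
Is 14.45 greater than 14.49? No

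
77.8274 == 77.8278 False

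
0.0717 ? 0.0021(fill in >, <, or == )>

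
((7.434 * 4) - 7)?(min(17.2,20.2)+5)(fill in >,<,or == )>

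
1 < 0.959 False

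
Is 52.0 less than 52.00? No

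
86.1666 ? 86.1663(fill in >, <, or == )>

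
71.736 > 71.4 True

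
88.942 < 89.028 True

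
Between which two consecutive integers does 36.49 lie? 36 and 37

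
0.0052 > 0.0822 False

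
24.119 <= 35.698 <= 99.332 True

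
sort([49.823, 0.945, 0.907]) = [0.907, 0.945, 49.823]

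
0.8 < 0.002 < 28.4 False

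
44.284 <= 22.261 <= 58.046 False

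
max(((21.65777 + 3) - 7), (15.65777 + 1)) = 17.65777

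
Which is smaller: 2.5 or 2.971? 2.5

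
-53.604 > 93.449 False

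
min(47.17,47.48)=47.17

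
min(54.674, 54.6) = 54.6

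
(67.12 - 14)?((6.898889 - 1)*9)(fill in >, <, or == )>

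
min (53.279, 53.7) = 53.279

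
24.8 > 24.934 False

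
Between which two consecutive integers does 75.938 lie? 75 and 76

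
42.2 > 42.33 False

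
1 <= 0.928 False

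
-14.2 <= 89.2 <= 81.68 False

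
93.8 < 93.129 False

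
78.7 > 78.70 False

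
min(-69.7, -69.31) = -69.7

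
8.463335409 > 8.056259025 True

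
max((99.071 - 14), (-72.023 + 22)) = 85.071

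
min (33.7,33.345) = 33.345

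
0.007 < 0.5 True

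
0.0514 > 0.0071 True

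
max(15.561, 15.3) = 15.561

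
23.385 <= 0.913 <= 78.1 False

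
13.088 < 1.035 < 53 False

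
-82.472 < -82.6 False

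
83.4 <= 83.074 False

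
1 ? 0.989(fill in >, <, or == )>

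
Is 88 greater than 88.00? No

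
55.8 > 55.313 True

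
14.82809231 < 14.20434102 False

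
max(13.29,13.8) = 13.8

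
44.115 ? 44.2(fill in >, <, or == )<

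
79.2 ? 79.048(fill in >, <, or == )>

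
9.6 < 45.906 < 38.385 False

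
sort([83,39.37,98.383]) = [39.37,83,98.383]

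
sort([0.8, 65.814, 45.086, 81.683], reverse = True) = [81.683, 65.814, 45.086, 0.8]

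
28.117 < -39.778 False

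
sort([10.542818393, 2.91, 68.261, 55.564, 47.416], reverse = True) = [68.261, 55.564, 47.416, 10.542818393, 2.91]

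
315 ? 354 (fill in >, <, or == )<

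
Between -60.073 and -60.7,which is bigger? -60.073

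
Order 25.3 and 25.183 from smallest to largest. 25.183, 25.3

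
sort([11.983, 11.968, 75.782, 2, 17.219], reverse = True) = [75.782, 17.219, 11.983, 11.968, 2]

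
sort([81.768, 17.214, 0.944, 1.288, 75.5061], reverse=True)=[81.768, 75.5061, 17.214, 1.288, 0.944]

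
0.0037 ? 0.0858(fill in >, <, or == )<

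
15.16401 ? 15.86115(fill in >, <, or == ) <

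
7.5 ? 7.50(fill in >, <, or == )==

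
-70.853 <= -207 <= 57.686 False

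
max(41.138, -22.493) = 41.138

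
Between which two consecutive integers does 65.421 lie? 65 and 66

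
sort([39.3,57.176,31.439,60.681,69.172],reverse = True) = [69.172,60.681,57.176,39.3,31.439]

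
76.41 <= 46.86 False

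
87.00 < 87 False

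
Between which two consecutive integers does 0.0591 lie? 0 and 1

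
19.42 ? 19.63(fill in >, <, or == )<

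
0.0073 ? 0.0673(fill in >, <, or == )<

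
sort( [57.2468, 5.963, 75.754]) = [5.963, 57.2468, 75.754]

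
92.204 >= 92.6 False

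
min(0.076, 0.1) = 0.076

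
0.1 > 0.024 True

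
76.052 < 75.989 False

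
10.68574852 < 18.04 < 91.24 True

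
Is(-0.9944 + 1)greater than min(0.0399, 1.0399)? No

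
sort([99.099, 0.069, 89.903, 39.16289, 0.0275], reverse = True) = [99.099, 89.903, 39.16289, 0.069, 0.0275]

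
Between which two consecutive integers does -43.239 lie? -44 and -43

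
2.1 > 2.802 False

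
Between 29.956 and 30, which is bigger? 30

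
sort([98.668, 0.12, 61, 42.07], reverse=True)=[98.668, 61, 42.07, 0.12]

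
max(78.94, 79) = 79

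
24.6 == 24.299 False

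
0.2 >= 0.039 True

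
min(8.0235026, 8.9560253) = 8.0235026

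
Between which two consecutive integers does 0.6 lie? 0 and 1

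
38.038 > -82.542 True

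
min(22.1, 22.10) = 22.1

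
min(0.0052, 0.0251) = 0.0052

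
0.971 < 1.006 True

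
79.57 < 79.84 True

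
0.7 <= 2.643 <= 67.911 True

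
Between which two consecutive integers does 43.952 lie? 43 and 44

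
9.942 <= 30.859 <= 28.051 False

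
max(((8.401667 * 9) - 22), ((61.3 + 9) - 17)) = 53.615003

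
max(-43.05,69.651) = 69.651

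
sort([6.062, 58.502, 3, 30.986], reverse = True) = [58.502, 30.986, 6.062, 3]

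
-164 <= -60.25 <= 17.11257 True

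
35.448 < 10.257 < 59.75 False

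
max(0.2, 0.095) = 0.2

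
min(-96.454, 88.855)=-96.454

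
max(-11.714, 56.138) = 56.138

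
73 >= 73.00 True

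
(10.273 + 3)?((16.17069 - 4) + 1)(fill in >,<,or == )>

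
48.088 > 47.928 True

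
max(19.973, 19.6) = 19.973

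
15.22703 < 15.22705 True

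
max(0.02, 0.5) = 0.5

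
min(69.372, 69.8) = 69.372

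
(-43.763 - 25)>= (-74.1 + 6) False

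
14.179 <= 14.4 True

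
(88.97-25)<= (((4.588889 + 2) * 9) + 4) False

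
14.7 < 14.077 False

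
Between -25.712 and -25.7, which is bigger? -25.7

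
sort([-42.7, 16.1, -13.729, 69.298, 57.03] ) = [-42.7, -13.729, 16.1, 57.03, 69.298]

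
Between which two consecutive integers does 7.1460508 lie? 7 and 8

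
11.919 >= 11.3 True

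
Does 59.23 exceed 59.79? No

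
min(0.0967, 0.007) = 0.007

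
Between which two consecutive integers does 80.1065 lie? 80 and 81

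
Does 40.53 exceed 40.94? No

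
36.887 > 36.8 True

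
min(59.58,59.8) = 59.58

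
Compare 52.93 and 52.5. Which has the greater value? 52.93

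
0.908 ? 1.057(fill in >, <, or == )<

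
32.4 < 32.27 False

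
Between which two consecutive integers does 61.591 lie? 61 and 62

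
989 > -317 True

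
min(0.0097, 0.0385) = 0.0097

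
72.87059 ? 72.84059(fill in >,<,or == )>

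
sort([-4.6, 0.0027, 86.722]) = [-4.6, 0.0027, 86.722]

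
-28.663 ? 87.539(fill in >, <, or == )<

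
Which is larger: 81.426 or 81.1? 81.426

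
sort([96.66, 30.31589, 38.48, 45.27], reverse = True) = [96.66, 45.27, 38.48, 30.31589]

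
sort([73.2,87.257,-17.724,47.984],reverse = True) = [87.257,73.2,47.984,-17.724]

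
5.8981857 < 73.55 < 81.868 True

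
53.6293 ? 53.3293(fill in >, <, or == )>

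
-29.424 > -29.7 True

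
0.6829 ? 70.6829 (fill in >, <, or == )<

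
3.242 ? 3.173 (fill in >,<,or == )>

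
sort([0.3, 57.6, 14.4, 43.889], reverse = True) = [57.6, 43.889, 14.4, 0.3]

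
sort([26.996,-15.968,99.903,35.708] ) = [-15.968,26.996,35.708,99.903]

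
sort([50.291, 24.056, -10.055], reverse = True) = [50.291, 24.056, -10.055]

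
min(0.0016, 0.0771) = 0.0016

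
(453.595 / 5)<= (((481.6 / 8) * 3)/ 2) False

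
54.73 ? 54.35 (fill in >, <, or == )>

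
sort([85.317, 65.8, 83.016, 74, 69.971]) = [65.8, 69.971, 74, 83.016, 85.317]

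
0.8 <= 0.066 False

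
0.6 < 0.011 False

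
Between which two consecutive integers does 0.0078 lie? 0 and 1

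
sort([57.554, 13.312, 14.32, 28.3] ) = [13.312, 14.32, 28.3, 57.554]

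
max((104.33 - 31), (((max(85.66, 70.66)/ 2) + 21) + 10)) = 73.83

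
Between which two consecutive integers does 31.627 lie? 31 and 32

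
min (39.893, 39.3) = 39.3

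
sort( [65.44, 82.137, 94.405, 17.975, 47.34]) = [17.975, 47.34, 65.44, 82.137, 94.405]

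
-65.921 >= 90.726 False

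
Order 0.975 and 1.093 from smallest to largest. 0.975,1.093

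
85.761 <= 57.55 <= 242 False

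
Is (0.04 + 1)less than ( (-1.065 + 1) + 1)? No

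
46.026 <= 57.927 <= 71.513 True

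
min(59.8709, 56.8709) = 56.8709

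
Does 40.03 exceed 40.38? No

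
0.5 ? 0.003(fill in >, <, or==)>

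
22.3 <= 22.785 True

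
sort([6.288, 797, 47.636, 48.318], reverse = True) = [797, 48.318, 47.636, 6.288]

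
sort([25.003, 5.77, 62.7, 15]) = [5.77, 15, 25.003, 62.7]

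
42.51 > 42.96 False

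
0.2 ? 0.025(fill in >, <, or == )>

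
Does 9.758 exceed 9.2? Yes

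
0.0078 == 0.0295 False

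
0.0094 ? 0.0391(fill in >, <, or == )<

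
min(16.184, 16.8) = 16.184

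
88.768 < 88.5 False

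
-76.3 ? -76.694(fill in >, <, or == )>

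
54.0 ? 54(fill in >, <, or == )==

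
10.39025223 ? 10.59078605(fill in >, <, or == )<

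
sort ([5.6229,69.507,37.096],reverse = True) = [69.507,37.096,5.6229]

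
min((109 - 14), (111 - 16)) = 95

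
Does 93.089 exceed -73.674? Yes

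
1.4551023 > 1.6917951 False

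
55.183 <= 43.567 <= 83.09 False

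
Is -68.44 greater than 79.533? No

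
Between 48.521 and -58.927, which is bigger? 48.521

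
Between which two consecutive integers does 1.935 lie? 1 and 2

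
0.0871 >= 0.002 True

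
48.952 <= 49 True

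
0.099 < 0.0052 False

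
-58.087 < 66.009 True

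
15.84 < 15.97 True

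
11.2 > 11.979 False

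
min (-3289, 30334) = -3289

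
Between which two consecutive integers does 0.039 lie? 0 and 1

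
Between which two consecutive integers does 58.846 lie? 58 and 59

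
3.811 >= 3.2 True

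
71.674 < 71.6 False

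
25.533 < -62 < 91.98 False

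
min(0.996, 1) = 0.996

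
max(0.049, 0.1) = 0.1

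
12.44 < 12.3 False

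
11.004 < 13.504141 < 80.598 True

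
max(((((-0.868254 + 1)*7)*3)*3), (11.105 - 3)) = 8.299998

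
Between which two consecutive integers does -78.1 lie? -79 and -78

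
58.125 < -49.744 False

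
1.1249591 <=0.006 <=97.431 False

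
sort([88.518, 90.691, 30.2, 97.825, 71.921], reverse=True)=[97.825, 90.691, 88.518, 71.921, 30.2]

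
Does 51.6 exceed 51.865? No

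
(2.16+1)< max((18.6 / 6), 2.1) False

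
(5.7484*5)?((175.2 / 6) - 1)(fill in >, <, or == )>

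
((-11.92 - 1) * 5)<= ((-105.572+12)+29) True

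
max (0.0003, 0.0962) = 0.0962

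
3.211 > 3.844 False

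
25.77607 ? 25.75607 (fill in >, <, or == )>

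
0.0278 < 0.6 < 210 True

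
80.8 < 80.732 False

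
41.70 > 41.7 False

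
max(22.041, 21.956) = 22.041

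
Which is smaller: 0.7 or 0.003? 0.003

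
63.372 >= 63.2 True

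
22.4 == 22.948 False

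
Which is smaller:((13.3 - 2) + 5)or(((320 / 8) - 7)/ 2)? ((13.3 - 2) + 5)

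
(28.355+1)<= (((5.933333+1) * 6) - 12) True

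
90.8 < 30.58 False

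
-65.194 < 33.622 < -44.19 False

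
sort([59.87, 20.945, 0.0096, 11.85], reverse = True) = [59.87, 20.945, 11.85, 0.0096]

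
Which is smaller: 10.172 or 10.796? 10.172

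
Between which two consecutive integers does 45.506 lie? 45 and 46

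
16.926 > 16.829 True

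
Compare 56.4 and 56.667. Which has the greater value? 56.667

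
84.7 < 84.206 False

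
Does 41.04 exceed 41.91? No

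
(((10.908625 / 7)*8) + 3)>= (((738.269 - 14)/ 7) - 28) False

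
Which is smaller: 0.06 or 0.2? 0.06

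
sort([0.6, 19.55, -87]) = [-87, 0.6, 19.55]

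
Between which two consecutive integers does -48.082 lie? -49 and -48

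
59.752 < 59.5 False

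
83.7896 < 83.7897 True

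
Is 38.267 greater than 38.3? No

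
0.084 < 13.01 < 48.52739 True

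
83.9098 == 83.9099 False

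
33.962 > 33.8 True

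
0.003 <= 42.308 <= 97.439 True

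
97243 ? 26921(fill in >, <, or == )>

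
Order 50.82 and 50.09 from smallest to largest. 50.09, 50.82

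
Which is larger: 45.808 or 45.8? 45.808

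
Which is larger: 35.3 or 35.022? 35.3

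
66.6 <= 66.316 False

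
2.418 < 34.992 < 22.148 False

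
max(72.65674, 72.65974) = 72.65974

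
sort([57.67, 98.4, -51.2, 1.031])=[-51.2, 1.031, 57.67, 98.4]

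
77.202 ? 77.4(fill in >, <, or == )<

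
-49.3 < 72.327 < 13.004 False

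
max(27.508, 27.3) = 27.508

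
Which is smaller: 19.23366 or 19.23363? 19.23363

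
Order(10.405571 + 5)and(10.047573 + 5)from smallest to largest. (10.047573 + 5), (10.405571 + 5)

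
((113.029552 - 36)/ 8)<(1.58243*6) False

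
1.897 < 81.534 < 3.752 False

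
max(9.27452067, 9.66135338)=9.66135338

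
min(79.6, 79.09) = 79.09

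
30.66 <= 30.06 False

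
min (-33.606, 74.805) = -33.606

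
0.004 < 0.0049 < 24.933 True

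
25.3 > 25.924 False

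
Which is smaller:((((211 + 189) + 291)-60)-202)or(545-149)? (545-149)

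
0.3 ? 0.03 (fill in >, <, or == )>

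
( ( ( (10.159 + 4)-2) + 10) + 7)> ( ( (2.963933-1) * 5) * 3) False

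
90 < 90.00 False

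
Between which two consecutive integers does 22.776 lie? 22 and 23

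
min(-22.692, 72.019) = -22.692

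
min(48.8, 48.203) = 48.203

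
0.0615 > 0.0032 True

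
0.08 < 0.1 True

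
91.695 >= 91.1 True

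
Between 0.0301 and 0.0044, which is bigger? 0.0301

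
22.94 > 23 False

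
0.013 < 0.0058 False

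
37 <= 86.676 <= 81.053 False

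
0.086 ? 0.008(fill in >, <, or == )>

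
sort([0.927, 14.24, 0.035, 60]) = [0.035, 0.927, 14.24, 60]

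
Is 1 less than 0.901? No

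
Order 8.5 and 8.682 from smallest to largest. 8.5, 8.682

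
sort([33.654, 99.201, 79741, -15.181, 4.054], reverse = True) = [79741, 99.201, 33.654, 4.054, -15.181]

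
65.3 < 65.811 True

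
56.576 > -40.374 True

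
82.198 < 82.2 True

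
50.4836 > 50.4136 True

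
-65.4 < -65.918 False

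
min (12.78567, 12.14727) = 12.14727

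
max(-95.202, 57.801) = 57.801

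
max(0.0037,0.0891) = 0.0891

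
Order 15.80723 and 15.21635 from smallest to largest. 15.21635, 15.80723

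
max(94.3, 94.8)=94.8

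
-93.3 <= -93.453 False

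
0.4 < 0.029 False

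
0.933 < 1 True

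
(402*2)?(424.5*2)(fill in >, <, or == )<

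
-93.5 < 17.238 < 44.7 True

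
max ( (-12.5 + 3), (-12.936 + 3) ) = -9.5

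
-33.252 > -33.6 True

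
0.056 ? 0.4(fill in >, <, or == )<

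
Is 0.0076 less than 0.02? Yes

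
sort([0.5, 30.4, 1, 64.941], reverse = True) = [64.941, 30.4, 1, 0.5]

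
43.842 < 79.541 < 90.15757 True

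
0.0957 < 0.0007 False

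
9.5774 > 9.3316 True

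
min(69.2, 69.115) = 69.115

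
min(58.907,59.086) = 58.907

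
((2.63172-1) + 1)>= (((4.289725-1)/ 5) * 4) False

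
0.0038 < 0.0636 True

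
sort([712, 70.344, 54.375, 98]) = [54.375, 70.344, 98, 712]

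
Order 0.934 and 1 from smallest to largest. 0.934, 1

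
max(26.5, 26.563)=26.563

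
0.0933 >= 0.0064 True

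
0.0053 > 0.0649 False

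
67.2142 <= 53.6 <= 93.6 False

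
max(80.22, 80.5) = 80.5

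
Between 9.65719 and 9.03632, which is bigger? 9.65719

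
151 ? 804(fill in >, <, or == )<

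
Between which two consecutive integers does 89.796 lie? 89 and 90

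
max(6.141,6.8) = 6.8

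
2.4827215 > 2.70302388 False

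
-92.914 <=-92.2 True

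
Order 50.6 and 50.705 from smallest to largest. 50.6, 50.705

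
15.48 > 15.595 False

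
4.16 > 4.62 False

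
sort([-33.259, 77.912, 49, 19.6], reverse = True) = [77.912, 49, 19.6, -33.259]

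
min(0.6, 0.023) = 0.023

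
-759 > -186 False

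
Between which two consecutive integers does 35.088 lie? 35 and 36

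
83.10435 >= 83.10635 False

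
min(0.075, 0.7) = 0.075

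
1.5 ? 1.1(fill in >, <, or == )>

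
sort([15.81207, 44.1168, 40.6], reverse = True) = [44.1168, 40.6, 15.81207]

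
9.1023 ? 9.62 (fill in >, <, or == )<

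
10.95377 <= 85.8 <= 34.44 False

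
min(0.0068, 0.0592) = 0.0068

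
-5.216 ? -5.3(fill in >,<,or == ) >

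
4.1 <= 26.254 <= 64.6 True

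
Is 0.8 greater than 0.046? Yes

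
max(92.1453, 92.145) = 92.1453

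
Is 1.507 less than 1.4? No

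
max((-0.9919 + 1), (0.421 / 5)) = 0.0842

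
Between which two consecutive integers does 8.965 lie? 8 and 9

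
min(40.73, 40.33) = 40.33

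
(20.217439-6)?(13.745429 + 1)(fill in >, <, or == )<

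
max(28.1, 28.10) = 28.10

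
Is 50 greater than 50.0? No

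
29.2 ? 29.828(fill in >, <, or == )<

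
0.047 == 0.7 False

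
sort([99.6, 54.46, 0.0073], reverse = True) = [99.6, 54.46, 0.0073]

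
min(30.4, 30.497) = 30.4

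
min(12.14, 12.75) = 12.14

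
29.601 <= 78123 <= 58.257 False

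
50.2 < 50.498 True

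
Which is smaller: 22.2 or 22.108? 22.108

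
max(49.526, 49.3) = 49.526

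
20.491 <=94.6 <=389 True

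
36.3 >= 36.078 True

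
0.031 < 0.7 True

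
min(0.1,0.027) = 0.027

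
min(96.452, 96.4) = 96.4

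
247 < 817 True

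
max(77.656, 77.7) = 77.7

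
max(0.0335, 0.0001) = 0.0335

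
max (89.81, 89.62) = 89.81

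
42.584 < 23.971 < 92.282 False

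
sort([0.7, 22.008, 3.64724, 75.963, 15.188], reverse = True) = [75.963, 22.008, 15.188, 3.64724, 0.7]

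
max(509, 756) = 756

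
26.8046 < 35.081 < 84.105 True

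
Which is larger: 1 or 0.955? 1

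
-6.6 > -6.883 True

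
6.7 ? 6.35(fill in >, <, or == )>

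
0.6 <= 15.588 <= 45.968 True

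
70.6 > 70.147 True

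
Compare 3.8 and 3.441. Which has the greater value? 3.8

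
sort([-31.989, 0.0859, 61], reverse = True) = [61, 0.0859, -31.989]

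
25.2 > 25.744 False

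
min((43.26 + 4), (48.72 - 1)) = 47.26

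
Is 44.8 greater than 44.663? Yes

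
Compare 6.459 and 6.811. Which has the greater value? 6.811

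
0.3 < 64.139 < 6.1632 False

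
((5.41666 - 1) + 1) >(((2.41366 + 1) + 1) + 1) True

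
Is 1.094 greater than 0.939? Yes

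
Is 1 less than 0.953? No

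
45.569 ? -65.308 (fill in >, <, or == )>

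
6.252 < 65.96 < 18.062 False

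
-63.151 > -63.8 True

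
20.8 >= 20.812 False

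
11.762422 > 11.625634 True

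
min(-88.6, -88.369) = -88.6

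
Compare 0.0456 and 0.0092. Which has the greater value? 0.0456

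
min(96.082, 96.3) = 96.082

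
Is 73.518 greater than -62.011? Yes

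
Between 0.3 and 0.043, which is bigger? 0.3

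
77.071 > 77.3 False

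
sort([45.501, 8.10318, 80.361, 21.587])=[8.10318, 21.587, 45.501, 80.361]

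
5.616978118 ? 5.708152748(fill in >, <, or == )<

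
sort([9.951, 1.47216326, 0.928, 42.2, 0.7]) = [0.7, 0.928, 1.47216326, 9.951, 42.2]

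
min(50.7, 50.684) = 50.684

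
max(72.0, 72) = 72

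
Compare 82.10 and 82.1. They are equal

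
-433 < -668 False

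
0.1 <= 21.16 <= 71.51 True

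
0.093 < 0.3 True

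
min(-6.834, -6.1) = -6.834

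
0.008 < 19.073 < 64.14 True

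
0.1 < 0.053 False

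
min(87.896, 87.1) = 87.1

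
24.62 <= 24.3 False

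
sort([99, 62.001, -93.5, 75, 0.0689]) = [-93.5, 0.0689, 62.001, 75, 99]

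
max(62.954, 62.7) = 62.954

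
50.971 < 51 True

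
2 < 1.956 False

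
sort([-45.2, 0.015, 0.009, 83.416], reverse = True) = [83.416, 0.015, 0.009, -45.2]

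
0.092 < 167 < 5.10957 False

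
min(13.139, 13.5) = 13.139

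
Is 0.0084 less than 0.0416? Yes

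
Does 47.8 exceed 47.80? No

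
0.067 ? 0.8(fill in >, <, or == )<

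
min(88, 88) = 88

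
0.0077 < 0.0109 True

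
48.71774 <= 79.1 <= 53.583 False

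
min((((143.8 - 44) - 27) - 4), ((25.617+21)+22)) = 68.617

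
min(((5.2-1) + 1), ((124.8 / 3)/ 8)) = 5.2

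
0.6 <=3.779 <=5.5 True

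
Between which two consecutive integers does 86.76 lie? 86 and 87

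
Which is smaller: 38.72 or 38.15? 38.15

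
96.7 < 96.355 False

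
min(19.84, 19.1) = 19.1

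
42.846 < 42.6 False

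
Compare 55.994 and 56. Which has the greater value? 56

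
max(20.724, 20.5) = 20.724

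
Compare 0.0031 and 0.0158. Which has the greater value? 0.0158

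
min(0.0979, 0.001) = 0.001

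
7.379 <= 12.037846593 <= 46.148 True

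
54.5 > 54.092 True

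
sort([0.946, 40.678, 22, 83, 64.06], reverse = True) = [83, 64.06, 40.678, 22, 0.946]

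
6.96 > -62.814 True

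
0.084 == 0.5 False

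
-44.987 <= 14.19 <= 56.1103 True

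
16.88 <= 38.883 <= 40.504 True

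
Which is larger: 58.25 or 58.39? 58.39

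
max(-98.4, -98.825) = -98.4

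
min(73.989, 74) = 73.989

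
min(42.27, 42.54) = 42.27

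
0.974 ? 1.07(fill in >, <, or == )<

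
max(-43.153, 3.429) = 3.429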